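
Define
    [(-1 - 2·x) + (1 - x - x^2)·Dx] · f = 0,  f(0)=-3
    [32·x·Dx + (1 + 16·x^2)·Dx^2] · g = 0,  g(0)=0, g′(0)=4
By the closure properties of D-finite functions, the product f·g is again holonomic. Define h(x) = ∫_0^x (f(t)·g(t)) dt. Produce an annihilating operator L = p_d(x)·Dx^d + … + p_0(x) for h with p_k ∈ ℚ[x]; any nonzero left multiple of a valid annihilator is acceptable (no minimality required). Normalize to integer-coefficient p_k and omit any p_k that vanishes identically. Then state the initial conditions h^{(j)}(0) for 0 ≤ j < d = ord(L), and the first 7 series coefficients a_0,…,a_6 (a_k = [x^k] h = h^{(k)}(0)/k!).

L = (2 + 32·x + 96·x^2)·Dx + (2 - 28·x + 64·x^2 + 96·x^3)·Dx^2 + (-1 + x - 15·x^2 + 16·x^3 + 16·x^4)·Dx^3  (order 3).
h: a_k = 0, 0, -6, -4, 10, 28/5, -1366/15, …
ICs: h(0) = 0, h′(0) = 0, h′′(0) = -12.

f: a_k = -3, -3, -6, -9, -15, -24, -39, …
g: a_k = 0, 4, 0, -64/3, 0, 1024/5, 0, …
f·g: L₀ = L_f ⊗_s L_g, ord ≤ 1·2.
Integrate: L := L₀·Dx.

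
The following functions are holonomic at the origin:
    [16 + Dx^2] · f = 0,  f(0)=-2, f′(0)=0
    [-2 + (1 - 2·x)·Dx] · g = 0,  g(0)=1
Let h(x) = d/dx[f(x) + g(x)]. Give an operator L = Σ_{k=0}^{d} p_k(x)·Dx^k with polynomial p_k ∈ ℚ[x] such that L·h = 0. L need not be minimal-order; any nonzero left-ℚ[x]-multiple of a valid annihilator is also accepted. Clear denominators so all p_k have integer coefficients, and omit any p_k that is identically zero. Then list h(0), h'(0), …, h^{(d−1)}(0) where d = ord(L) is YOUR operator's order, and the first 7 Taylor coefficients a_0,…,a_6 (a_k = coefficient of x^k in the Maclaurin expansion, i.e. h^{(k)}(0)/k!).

f: a_k = -2, 0, 16, 0, -64/3, 0, 512/45, …
g: a_k = 1, 2, 4, 8, 16, 32, 64, …
f+g: L₀ = lclm(L_f,L_g), ord ≤ 2+1.
h₀' ⇒ L via d/dx closure of L₀.
L = (512 - 512·x + 512·x^2) + (-80 + 288·x - 384·x^2 + 256·x^3)·Dx + (32 - 32·x + 32·x^2)·Dx^2 + (-5 + 18·x - 24·x^2 + 16·x^3)·Dx^3  (order 3).
h: a_k = 2, 40, 24, -64/3, 160, 6784/15, 896, …
ICs: h(0) = 2, h′(0) = 40, h′′(0) = 48.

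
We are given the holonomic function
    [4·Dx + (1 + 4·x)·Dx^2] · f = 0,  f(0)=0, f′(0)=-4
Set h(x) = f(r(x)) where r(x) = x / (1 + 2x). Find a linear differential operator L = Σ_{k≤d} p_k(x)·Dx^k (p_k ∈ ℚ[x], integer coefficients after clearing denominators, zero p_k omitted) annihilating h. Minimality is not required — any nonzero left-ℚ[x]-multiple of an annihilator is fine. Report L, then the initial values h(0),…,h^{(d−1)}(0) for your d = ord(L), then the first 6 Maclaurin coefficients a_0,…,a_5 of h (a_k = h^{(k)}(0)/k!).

f: a_k = 0, -4, 8, -64/3, 64, -1024/5, …
Change of var in L_f (x↦r) gives L₀.
L = (8 + 24·x)·Dx + (1 + 8·x + 12·x^2)·Dx^2  (order 2).
h: a_k = 0, -4, 16, -208/3, 320, -7744/5, …
ICs: h(0) = 0, h′(0) = -4.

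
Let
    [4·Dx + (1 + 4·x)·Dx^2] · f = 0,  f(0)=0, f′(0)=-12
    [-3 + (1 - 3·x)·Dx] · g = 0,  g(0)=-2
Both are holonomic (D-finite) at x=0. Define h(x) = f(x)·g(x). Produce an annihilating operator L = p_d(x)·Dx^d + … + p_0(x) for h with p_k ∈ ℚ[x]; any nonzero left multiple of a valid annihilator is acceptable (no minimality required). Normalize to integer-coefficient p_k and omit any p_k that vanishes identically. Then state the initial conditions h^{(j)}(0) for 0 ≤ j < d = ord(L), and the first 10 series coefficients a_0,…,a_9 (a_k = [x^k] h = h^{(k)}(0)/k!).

f: a_k = 0, -12, 24, -64, 192, -3072/5, 2048, -49152/7, 24576, -262144/3, …
g: a_k = -2, -6, -18, -54, -162, -486, -1458, -4374, -13122, -39366, …
h₀=f·g: eliminate ⇒ L₀, order ≤ 2·1.
L = 12 + (2 + 36·x)·Dx + (-1 - x + 12·x^2)·Dx^2  (order 2).
h: a_k = 0, 24, 24, 200, 216, 9384/5, 7672/5, 652632/35, 237576/35, 20488264/105, …
ICs: h(0) = 0, h′(0) = 24.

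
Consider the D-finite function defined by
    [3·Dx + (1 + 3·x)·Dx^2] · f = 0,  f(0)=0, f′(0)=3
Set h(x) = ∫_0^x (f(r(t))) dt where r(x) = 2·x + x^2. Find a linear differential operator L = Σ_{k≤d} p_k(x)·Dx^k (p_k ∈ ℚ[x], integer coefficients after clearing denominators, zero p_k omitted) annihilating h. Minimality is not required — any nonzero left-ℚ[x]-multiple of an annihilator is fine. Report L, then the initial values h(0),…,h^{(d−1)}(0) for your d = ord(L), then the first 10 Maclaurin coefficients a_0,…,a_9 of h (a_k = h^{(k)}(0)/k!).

L = (5 + 6·x + 3·x^2)·Dx^2 + (1 + 7·x + 9·x^2 + 3·x^3)·Dx^3  (order 3).
h: a_k = 0, 0, 3, -5, 27/2, -441/10, 801/5, -4365/7, 71361/28, -43209/4, …
ICs: h(0) = 0, h′(0) = 0, h′′(0) = 6.

f: a_k = 0, 3, -9/2, 9, -81/4, 243/5, -243/2, 2187/7, -6561/8, 2187, …
h₀=f(r): pull back L_f along r ⇒ L₀.
h=∫h₀ ⇒ L = L₀·Dx.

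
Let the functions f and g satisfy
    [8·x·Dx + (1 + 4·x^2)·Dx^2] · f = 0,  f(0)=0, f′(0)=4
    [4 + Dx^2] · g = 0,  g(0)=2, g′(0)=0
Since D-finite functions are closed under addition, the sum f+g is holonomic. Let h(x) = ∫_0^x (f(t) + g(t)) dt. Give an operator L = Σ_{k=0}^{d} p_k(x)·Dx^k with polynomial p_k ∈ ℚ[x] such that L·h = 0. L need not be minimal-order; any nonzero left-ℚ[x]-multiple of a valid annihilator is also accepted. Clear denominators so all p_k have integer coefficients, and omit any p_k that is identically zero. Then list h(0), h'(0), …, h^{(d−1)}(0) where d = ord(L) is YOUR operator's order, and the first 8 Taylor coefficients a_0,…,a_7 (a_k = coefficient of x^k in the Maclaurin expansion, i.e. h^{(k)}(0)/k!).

f: a_k = 0, 4, 0, -16/3, 0, 64/5, 0, -256/7, …
g: a_k = 2, 0, -4, 0, 4/3, 0, -8/45, 0, …
Sum ⇒ L₀ = lclm(L_f,L_g) in ℚ(x)⟨Dx⟩.
h=∫₀ˣh₀: take L = L₀·Dx.
L = (-352·x + 1792·x^3 + 512·x^5)·Dx^2 + (-4 + 112·x^2 + 576·x^4 + 256·x^6)·Dx^3 + (-88·x + 448·x^3 + 128·x^5)·Dx^4 + (-1 + 28·x^2 + 144·x^4 + 64·x^6)·Dx^5  (order 5).
h: a_k = 0, 2, 2, -4/3, -4/3, 4/15, 32/15, -8/315, …
ICs: h(0) = 0, h′(0) = 2, h′′(0) = 4, h′′′(0) = -8, h′′′′(0) = -32.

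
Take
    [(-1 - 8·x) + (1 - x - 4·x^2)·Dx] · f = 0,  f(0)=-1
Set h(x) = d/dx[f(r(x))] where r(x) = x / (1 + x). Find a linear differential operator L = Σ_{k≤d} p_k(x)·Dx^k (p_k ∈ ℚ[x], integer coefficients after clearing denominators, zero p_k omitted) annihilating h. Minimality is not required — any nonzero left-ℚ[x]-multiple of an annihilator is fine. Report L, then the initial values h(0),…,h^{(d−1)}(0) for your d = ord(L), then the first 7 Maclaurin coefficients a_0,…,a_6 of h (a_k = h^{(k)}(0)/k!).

f: a_k = -1, -1, -5, -9, -29, -65, -181, …
Change of var in L_f (x↦r) gives L₀.
Derive L from L₀ (diff closure).
L = (8 + 24·x + 120·x^2 + 72·x^3) + (-1 - 11·x - 15·x^2 + 31·x^3 + 36·x^4)·Dx  (order 1).
h: a_k = -1, -8, 0, -64, 80, -480, 1008, …
ICs: h(0) = -1.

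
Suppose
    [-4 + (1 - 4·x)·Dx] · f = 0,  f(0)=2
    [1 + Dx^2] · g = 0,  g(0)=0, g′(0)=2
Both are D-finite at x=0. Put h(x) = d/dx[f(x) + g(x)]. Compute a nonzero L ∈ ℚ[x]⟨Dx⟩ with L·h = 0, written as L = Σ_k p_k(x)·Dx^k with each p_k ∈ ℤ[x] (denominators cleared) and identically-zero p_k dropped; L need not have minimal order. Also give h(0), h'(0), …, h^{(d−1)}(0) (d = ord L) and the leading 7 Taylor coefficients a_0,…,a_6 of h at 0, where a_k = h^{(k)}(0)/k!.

L = (1544 - 64·x + 128·x^2) + (-97 + 396·x - 48·x^2 + 64·x^3)·Dx + (1544 - 64·x + 128·x^2)·Dx^2 + (-97 + 396·x - 48·x^2 + 64·x^3)·Dx^3  (order 3).
h: a_k = 10, 64, 383, 2048, 122881/12, 49152, 82575359/360, …
ICs: h(0) = 10, h′(0) = 64, h′′(0) = 766.

f: a_k = 2, 8, 32, 128, 512, 2048, 8192, …
g: a_k = 0, 2, 0, -1/3, 0, 1/60, 0, …
Sum ⇒ L₀ = lclm(L_f,L_g) in ℚ(x)⟨Dx⟩.
h=h₀': d/dx-closure on L₀ ⇒ L.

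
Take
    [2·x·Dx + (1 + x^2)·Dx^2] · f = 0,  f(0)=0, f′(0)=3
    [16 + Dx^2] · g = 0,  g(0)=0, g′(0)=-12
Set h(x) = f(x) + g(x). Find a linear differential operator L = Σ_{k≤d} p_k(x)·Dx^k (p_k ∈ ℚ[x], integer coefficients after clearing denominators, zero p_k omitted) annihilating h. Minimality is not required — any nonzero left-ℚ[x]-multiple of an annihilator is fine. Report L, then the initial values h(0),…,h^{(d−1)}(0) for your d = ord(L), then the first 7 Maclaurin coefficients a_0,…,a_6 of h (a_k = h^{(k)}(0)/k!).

f: a_k = 0, 3, 0, -1, 0, 3/5, 0, …
g: a_k = 0, -12, 0, 32, 0, -128/5, 0, …
h₀=f+g: left-lcm gives L₀, ord ≤ 4.
L = (64·x + 704·x^3 + 256·x^5)·Dx + (112 + 416·x^2 + 432·x^4 + 128·x^6)·Dx^2 + (4·x + 44·x^3 + 16·x^5)·Dx^3 + (7 + 26·x^2 + 27·x^4 + 8·x^6)·Dx^4  (order 4).
h: a_k = 0, -9, 0, 31, 0, -25, 0, …
ICs: h(0) = 0, h′(0) = -9, h′′(0) = 0, h′′′(0) = 186.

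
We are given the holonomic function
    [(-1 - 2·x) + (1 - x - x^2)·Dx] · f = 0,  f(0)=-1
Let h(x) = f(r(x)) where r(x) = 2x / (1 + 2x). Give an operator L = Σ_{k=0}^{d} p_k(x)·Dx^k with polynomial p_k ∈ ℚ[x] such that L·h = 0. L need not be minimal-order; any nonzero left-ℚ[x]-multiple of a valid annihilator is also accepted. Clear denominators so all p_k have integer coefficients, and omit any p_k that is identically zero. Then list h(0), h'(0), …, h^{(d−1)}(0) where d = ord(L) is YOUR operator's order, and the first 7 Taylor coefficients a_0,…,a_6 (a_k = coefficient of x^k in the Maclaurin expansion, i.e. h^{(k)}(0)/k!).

f: a_k = -1, -1, -2, -3, -5, -8, -13, …
h₀=f(r): pull back L_f along r ⇒ L₀.
L = (2 + 12·x) + (-1 - 4·x + 8·x^3)·Dx  (order 1).
h: a_k = -1, -2, -4, 0, -16, 32, -128, …
ICs: h(0) = -1.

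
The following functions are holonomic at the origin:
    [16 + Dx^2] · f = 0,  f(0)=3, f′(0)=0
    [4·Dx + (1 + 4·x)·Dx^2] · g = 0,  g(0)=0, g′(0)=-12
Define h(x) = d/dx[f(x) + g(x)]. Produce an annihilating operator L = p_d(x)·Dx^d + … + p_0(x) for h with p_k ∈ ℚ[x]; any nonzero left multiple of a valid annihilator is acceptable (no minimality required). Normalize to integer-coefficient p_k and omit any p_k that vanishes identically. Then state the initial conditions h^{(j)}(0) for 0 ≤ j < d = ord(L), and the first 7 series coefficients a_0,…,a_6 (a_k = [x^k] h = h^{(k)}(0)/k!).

f: a_k = 3, 0, -24, 0, 32, 0, -256/15, …
g: a_k = 0, -12, 24, -64, 192, -3072/5, 2048, …
h₀=f+g: left-lcm gives L₀, ord ≤ 4.
Derive L from L₀ (diff closure).
L = (448 + 512·x + 1024·x^2) + (48 + 320·x + 768·x^2 + 1024·x^3)·Dx + (28 + 32·x + 64·x^2)·Dx^2 + (3 + 20·x + 48·x^2 + 64·x^3)·Dx^3  (order 3).
h: a_k = -12, 0, -192, 896, -3072, 60928/5, -49152, …
ICs: h(0) = -12, h′(0) = 0, h′′(0) = -384.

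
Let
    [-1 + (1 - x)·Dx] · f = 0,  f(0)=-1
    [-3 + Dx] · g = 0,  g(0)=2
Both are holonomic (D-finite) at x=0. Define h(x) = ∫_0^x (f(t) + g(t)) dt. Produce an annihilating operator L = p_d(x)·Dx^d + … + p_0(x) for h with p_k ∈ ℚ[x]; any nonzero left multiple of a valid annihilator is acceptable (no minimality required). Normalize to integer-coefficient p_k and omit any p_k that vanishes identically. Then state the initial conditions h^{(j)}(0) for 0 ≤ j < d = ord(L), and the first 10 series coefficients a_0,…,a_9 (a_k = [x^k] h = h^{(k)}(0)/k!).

f: a_k = -1, -1, -1, -1, -1, -1, -1, -1, -1, -1, …
g: a_k = 2, 6, 9, 9, 27/4, 81/20, 81/40, 243/280, 729/2240, 243/2240, …
h₀=f+g: left-lcm gives L₀, ord ≤ 2.
Integrate: L := L₀·Dx.
L = (3 - 9·x)·Dx + (-7 + 18·x - 9·x^2)·Dx^2 + (2 - 5·x + 3·x^2)·Dx^3  (order 3).
h: a_k = 0, 1, 5/2, 8/3, 2, 23/20, 61/120, 41/280, -37/2240, -1511/20160, …
ICs: h(0) = 0, h′(0) = 1, h′′(0) = 5.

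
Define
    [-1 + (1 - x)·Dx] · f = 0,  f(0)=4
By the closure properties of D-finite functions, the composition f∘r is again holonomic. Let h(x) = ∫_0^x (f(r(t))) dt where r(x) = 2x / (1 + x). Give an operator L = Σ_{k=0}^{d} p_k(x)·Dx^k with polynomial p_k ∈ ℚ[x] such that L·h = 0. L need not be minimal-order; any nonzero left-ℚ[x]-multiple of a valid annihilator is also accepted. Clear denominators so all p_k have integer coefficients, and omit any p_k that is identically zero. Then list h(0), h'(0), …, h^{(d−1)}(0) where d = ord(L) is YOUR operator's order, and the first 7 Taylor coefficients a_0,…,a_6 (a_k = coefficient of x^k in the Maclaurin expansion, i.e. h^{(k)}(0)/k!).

f: a_k = 4, 4, 4, 4, 4, 4, 4, …
f∘r: x↦r, Dx↦Dx/r' in L_f ⇒ L₀.
h=∫₀ˣh₀: take L = L₀·Dx.
L = 2·Dx + (-1 + x^2)·Dx^2  (order 2).
h: a_k = 0, 4, 4, 8/3, 2, 8/5, 4/3, …
ICs: h(0) = 0, h′(0) = 4.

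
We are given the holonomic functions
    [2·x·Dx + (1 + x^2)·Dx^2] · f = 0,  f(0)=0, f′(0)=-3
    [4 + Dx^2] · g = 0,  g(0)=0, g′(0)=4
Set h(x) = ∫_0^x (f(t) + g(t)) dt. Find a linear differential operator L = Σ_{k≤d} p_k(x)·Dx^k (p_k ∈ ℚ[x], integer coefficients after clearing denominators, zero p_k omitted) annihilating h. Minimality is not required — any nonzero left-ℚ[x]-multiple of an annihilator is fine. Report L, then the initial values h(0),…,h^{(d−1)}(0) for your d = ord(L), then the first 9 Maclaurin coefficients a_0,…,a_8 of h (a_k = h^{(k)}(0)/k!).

L = (-32·x + 80·x^3 + 16·x^5)·Dx^2 + (4 + 32·x^2 + 36·x^4 + 8·x^6)·Dx^3 + (-8·x + 20·x^3 + 4·x^5)·Dx^4 + (1 + 8·x^2 + 9·x^4 + 2·x^6)·Dx^5  (order 5).
h: a_k = 0, 0, 1/2, 0, -5/12, 0, -1/90, 0, 17/360, …
ICs: h(0) = 0, h′(0) = 0, h′′(0) = 1, h′′′(0) = 0, h′′′′(0) = -10.

f: a_k = 0, -3, 0, 1, 0, -3/5, 0, 3/7, 0, …
g: a_k = 0, 4, 0, -8/3, 0, 8/15, 0, -16/315, 0, …
L₀ := lclm(L_f,L_g); ord L₀ ≤ 2+2.
Integrate: L := L₀·Dx.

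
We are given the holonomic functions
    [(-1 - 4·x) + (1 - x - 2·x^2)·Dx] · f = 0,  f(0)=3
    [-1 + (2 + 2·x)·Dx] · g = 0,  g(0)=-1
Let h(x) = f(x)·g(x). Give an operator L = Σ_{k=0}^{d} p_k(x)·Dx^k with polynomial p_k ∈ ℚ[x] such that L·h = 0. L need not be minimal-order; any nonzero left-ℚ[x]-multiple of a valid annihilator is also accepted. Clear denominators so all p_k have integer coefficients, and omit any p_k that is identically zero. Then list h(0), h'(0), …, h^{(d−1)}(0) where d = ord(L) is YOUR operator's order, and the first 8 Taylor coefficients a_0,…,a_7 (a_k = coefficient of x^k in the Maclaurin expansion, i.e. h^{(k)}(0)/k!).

L = (3 + 6·x) + (-2 + 2·x + 4·x^2)·Dx  (order 1).
h: a_k = -3, -9/2, -81/8, -309/16, -5049/128, -20007/256, -160749/1024, -641709/2048, …
ICs: h(0) = -3.

f: a_k = 3, 3, 9, 15, 33, 63, 129, 255, …
g: a_k = -1, -1/2, 1/8, -1/16, 5/128, -7/256, 21/1024, -33/2048, …
h₀=f·g: eliminate ⇒ L₀, order ≤ 1·1.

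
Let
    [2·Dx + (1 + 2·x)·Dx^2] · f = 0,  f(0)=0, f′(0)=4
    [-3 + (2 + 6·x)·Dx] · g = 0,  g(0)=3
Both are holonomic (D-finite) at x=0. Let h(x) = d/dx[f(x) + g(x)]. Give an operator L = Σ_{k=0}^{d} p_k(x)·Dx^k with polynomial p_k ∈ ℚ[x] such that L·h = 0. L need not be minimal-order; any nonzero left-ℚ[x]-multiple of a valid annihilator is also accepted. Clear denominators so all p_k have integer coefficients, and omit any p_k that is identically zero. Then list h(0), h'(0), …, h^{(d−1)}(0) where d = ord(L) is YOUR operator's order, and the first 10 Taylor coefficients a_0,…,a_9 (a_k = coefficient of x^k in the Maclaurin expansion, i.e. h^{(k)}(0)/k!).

L = (-6 + 36·x) + (5 + 84·x + 180·x^2)·Dx + (2 + 22·x + 72·x^2 + 72·x^3)·Dx^2  (order 2).
h: a_k = 17/2, -59/4, 499/16, -2239/32, 41899/256, -203317/512, 2039879/2048, -10541159/4096, 447089179/65536, -2421657241/131072, …
ICs: h(0) = 17/2, h′(0) = -59/4.

f: a_k = 0, 4, -4, 16/3, -8, 64/5, -64/3, 256/7, -64, 1024/9, …
g: a_k = 3, 9/2, -27/8, 81/16, -1215/128, 5103/256, -45927/1024, 216513/2048, -8444007/32768, 42220035/65536, …
L₀ := lclm(L_f,L_g); ord L₀ ≤ 2+1.
Derive L from L₀ (diff closure).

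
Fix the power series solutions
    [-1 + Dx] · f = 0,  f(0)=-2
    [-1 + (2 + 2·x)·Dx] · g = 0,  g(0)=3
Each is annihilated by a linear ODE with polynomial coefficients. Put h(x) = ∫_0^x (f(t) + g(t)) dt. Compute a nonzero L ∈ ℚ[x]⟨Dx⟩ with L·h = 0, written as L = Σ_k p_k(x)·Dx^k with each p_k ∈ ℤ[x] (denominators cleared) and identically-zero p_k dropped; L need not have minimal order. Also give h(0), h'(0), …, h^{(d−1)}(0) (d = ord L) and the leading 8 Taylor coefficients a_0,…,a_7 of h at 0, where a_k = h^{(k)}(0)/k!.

f: a_k = -2, -2, -1, -1/3, -1/12, -1/60, -1/360, -1/2520, …
g: a_k = 3, 3/2, -3/8, 3/16, -15/128, 21/256, -63/1024, 99/2048, …
L₀ := lclm(L_f,L_g); ord L₀ ≤ 1+1.
h=∫h₀ ⇒ L = L₀·Dx.
L = (3 + 2·x)·Dx + (-5 - 8·x - 4·x^2)·Dx^2 + (2 + 6·x + 4·x^2)·Dx^3  (order 3).
h: a_k = 0, 1, -1/4, -11/24, -7/192, -77/1920, 251/23040, -2963/322560, …
ICs: h(0) = 0, h′(0) = 1, h′′(0) = -1/2.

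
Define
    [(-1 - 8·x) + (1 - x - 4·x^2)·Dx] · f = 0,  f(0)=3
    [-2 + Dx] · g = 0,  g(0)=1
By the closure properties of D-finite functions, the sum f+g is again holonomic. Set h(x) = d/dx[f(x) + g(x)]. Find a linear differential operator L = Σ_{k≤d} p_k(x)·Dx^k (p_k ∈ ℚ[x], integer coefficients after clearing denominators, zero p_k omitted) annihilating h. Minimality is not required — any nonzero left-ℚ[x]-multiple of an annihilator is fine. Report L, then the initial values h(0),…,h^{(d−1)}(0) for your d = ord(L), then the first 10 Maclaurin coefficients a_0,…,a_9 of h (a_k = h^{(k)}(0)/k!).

L = (34 + 452·x + 512·x^2 + 1920·x^3 + 768·x^4) + (-25 - 228·x - 334·x^2 - 864·x^3 + 160·x^4 + 256·x^5)·Dx + (4 + x + 39·x^2 - 48·x^3 - 272·x^4 - 128·x^5)·Dx^2  (order 2).
h: a_k = 5, 34, 85, 1052/3, 2929/3, 48878/15, 416753/45, 8807416/315, 24911149/315, 645444458/2835, …
ICs: h(0) = 5, h′(0) = 34.

f: a_k = 3, 3, 15, 27, 87, 195, 543, 1323, 3495, 8787, …
g: a_k = 1, 2, 2, 4/3, 2/3, 4/15, 4/45, 8/315, 2/315, 4/2835, …
h₀=f+g: left-lcm gives L₀, ord ≤ 2.
h₀' ⇒ L via d/dx closure of L₀.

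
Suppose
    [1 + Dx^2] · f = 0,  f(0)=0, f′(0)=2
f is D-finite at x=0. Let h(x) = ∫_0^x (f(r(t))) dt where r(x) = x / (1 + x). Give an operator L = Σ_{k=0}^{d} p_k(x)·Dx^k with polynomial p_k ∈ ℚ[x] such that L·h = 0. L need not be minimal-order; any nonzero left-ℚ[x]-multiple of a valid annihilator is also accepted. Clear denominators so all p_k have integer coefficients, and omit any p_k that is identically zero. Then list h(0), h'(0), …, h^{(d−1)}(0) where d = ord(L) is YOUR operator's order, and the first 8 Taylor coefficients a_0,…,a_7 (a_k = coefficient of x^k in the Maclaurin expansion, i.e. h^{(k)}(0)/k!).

L = Dx + (2 + 6·x + 6·x^2 + 2·x^3)·Dx^2 + (1 + 4·x + 6·x^2 + 4·x^3 + x^4)·Dx^3  (order 3).
h: a_k = 0, 0, 1, -2/3, 5/12, -1/5, 1/360, 5/28, …
ICs: h(0) = 0, h′(0) = 0, h′′(0) = 2.

f: a_k = 0, 2, 0, -1/3, 0, 1/60, 0, -1/2520, …
Substitute x→r, Dx→(1/r')Dx; clear ⇒ L₀.
∫: right-multiply L₀ by Dx.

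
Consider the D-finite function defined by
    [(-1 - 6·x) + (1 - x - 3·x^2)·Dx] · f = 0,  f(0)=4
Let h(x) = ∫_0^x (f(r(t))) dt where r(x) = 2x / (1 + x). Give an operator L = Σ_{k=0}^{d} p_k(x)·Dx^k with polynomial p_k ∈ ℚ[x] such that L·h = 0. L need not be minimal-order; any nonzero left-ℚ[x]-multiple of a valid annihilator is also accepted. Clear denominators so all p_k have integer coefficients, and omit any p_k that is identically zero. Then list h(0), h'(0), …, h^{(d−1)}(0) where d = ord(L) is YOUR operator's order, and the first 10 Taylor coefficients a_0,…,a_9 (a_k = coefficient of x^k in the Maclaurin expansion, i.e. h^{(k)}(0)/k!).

L = (2 + 26·x)·Dx + (-1 - x + 13·x^2 + 13·x^3)·Dx^2  (order 2).
h: a_k = 0, 4, 4, 56/3, 26, 728/5, 676/3, 1352, 2197, 123032/9, …
ICs: h(0) = 0, h′(0) = 4.

f: a_k = 4, 4, 16, 28, 76, 160, 388, 868, 2032, 4636, …
f∘r: x↦r, Dx↦Dx/r' in L_f ⇒ L₀.
h=∫h₀ ⇒ L = L₀·Dx.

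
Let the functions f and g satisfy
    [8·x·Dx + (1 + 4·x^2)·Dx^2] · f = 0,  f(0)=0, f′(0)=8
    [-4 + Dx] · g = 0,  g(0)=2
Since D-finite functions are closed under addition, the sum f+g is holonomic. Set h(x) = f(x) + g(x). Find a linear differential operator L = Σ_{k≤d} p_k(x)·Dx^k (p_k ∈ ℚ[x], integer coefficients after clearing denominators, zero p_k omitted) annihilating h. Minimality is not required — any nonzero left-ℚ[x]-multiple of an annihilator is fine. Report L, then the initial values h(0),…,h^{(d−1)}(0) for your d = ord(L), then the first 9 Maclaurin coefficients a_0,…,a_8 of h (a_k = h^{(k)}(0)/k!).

L = (8 - 32·x - 96·x^2 - 128·x^3)·Dx + (-6 - 8·x^2 - 64·x^4)·Dx^2 + (1 + 2·x + 8·x^2 + 8·x^3 + 16·x^4)·Dx^3  (order 3).
h: a_k = 2, 16, 16, 32/3, 64/3, 128/3, 512/45, -20992/315, 1024/315, …
ICs: h(0) = 2, h′(0) = 16, h′′(0) = 32.

f: a_k = 0, 8, 0, -32/3, 0, 128/5, 0, -512/7, 0, …
g: a_k = 2, 8, 16, 64/3, 64/3, 256/15, 512/45, 2048/315, 1024/315, …
L₀ := lclm(L_f,L_g); ord L₀ ≤ 2+1.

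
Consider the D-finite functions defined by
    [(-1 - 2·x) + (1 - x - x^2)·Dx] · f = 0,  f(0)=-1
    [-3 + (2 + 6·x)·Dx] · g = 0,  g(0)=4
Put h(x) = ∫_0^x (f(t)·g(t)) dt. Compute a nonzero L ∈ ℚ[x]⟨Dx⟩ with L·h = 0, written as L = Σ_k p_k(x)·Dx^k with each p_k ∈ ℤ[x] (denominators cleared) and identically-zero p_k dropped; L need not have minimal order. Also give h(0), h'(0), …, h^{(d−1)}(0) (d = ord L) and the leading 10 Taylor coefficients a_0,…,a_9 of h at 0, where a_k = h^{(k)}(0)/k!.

f: a_k = -1, -1, -2, -3, -5, -8, -13, -21, -34, -55, …
g: a_k = 4, 6, -9/2, 27/4, -405/32, 1701/64, -15309/256, 72171/512, -2814669/8192, 14073345/16384, …
L₀ := L_f ⊗_s L_g (sym. prod.), ord ≤ 1.
h=∫h₀ ⇒ L = L₀·Dx.
L = (5 + 7·x + 9·x^2)·Dx + (-2 - 4·x + 8·x^2 + 6·x^3)·Dx^2  (order 2).
h: a_k = 0, -4, -5, -19/6, -105/16, -739/160, -4859/384, -10039/1792, -131121/4096, 395485/73728, …
ICs: h(0) = 0, h′(0) = -4.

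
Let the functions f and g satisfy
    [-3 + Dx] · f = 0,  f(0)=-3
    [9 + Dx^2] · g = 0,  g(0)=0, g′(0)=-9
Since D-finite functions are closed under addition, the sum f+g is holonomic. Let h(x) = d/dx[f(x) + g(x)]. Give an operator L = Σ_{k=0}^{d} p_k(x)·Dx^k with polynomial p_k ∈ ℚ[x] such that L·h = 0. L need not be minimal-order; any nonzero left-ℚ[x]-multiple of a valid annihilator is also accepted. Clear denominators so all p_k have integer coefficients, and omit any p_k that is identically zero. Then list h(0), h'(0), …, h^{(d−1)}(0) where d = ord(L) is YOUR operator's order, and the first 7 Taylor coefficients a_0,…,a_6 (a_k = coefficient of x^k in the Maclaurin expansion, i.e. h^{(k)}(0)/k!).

L = 27 - 9·Dx + 3·Dx^2 - Dx^3  (order 3).
h: a_k = -18, -27, 0, -81/2, -243/4, -729/40, 0, …
ICs: h(0) = -18, h′(0) = -27, h′′(0) = 0.

f: a_k = -3, -9, -27/2, -27/2, -81/8, -243/40, -243/80, …
g: a_k = 0, -9, 0, 27/2, 0, -243/40, 0, …
Weyl lclm of L_f,L_g ⇒ L₀ (ord ≤ 3).
Differentiate: ansatz ord ≤ ord L₀ ⇒ L.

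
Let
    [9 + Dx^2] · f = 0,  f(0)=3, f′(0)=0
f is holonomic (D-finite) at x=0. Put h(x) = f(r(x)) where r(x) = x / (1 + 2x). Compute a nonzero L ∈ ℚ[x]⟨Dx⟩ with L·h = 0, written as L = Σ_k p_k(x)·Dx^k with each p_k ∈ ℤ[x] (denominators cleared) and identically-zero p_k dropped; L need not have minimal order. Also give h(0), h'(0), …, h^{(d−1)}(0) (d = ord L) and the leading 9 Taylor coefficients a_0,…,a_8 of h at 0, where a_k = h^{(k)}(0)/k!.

f: a_k = 3, 0, -27/2, 0, 81/8, 0, -243/80, 0, 2187/4480, …
Change of var in L_f (x↦r) gives L₀.
L = 9 + (4 + 24·x + 48·x^2 + 32·x^3)·Dx + (1 + 8·x + 24·x^2 + 32·x^3 + 16·x^4)·Dx^2  (order 2).
h: a_k = 3, 0, -27/2, 54, -1215/8, 351, -54243/80, 20169/20, -566865/896, …
ICs: h(0) = 3, h′(0) = 0.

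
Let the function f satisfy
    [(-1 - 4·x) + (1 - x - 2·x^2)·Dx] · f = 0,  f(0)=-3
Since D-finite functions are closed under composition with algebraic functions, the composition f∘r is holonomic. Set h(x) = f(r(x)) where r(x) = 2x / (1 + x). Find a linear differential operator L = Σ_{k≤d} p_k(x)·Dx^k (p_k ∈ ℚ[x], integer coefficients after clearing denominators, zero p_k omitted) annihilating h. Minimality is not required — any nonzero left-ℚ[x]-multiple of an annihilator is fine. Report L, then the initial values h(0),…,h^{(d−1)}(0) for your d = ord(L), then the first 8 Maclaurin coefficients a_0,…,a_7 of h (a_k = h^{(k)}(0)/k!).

f: a_k = -3, -3, -9, -15, -33, -63, -129, -255, …
L₀ from L_f via x↦r, Dx↦r'^{-1}Dx.
L = (2 + 18·x) + (-1 - x + 9·x^2 + 9·x^3)·Dx  (order 1).
h: a_k = -3, -6, -30, -54, -270, -486, -2430, -4374, …
ICs: h(0) = -3.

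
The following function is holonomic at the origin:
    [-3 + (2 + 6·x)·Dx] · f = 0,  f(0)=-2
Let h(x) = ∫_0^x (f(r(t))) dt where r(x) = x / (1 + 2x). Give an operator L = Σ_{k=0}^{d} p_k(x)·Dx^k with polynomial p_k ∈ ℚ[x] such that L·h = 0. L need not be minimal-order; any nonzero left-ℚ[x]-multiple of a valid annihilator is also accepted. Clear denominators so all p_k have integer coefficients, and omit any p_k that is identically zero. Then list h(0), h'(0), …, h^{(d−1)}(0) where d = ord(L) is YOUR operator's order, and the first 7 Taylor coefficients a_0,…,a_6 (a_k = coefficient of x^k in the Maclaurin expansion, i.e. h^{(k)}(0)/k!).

L = -3·Dx + (2 + 14·x + 20·x^2)·Dx^2  (order 2).
h: a_k = 0, -2, -3/2, 11/4, -195/32, 993/64, -11303/256, …
ICs: h(0) = 0, h′(0) = -2.

f: a_k = -2, -3, 9/4, -27/8, 405/64, -1701/128, 15309/512, …
f∘r: x↦r, Dx↦Dx/r' in L_f ⇒ L₀.
Integrate: L := L₀·Dx.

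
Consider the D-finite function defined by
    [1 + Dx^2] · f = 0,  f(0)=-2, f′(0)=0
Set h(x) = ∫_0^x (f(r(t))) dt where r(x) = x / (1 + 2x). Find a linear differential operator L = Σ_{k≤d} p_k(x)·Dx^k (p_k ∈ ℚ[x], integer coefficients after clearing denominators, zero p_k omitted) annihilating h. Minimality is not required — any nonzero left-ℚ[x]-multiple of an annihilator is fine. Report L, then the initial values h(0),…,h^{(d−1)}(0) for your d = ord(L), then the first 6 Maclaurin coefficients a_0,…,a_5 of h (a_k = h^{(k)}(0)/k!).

L = Dx + (4 + 24·x + 48·x^2 + 32·x^3)·Dx^2 + (1 + 8·x + 24·x^2 + 32·x^3 + 16·x^4)·Dx^3  (order 3).
h: a_k = 0, -2, 0, 1/3, -1, 143/60, …
ICs: h(0) = 0, h′(0) = -2, h′′(0) = 0.

f: a_k = -2, 0, 1, 0, -1/12, 0, …
L₀ from L_f via x↦r, Dx↦r'^{-1}Dx.
h=∫h₀ ⇒ L = L₀·Dx.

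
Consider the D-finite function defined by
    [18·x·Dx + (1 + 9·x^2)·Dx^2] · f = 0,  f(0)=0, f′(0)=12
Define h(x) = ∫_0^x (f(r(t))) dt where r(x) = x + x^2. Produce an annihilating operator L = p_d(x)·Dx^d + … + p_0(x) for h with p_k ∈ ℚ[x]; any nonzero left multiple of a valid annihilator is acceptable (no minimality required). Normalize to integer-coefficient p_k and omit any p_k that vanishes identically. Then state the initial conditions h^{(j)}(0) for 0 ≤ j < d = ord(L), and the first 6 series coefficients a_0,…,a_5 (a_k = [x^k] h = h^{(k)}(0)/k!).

L = (-2 + 18·x + 72·x^2 + 108·x^3 + 54·x^4)·Dx^2 + (1 + 2·x + 9·x^2 + 36·x^3 + 45·x^4 + 18·x^5)·Dx^3  (order 3).
h: a_k = 0, 0, 6, 4, -9, -108/5, …
ICs: h(0) = 0, h′(0) = 0, h′′(0) = 12.

f: a_k = 0, 12, 0, -36, 0, 972/5, …
f∘r: x↦r, Dx↦Dx/r' in L_f ⇒ L₀.
h=∫h₀ ⇒ L = L₀·Dx.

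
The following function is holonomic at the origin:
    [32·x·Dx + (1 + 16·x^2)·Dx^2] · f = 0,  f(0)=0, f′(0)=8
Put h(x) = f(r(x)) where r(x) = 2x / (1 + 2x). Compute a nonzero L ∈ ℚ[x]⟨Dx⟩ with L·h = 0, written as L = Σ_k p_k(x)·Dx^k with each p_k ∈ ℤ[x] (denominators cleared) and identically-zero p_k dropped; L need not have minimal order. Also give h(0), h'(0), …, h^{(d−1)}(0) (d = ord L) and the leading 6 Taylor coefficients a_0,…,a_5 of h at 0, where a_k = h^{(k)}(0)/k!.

f: a_k = 0, 8, 0, -128/3, 0, 2048/5, …
f∘r: x↦r, Dx↦Dx/r' in L_f ⇒ L₀.
L = (4 + 136·x)·Dx + (1 + 4·x + 68·x^2)·Dx^2  (order 2).
h: a_k = 0, 16, -32, -832/3, 1920, 25856/5, …
ICs: h(0) = 0, h′(0) = 16.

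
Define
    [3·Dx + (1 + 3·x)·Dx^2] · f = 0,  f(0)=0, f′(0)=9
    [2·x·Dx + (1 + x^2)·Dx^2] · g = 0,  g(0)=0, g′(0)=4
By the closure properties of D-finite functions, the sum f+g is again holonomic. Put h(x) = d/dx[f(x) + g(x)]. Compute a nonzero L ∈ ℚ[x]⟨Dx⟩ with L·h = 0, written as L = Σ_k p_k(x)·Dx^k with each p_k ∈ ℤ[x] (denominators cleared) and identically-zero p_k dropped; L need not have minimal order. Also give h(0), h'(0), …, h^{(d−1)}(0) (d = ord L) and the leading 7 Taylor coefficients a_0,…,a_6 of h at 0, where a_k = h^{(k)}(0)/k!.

f: a_k = 0, 9, -27/2, 27, -243/4, 729/5, -729/2, …
g: a_k = 0, 4, 0, -4/3, 0, 4/5, 0, …
h₀=f+g: left-lcm gives L₀, ord ≤ 4.
h=h₀': d/dx-closure on L₀ ⇒ L.
L = (-6 - 54·x + 18·x^2 + 18·x^3) + (-20 - 12·x - 48·x^2 + 36·x^3 + 36·x^4)·Dx + (-3 - 7·x + 6·x^2 + 2·x^3 + 9·x^4 + 9·x^5)·Dx^2  (order 2).
h: a_k = 13, -27, 77, -243, 733, -2187, 6557, …
ICs: h(0) = 13, h′(0) = -27.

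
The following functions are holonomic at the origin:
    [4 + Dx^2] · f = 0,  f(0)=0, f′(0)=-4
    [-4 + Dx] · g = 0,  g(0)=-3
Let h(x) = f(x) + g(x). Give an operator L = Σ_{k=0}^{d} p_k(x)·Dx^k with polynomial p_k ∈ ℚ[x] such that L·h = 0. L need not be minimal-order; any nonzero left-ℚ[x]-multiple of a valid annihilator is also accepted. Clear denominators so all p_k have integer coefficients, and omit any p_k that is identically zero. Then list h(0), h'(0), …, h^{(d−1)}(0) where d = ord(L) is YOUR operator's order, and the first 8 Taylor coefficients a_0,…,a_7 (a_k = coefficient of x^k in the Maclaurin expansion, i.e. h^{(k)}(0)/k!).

L = -16 + 4·Dx - 4·Dx^2 + Dx^3  (order 3).
h: a_k = -3, -16, -24, -88/3, -32, -392/15, -256/15, -3056/315, …
ICs: h(0) = -3, h′(0) = -16, h′′(0) = -48.

f: a_k = 0, -4, 0, 8/3, 0, -8/15, 0, 16/315, …
g: a_k = -3, -12, -24, -32, -32, -128/5, -256/15, -1024/105, …
h₀=f+g: left-lcm gives L₀, ord ≤ 3.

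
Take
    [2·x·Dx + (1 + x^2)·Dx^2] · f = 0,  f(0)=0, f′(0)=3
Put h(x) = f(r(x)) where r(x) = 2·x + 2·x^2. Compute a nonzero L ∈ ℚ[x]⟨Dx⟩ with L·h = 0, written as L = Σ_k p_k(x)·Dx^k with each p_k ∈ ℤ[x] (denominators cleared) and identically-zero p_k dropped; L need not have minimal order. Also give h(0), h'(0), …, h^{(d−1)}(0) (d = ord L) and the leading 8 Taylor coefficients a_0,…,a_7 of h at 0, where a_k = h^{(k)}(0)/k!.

L = (-2 + 8·x + 32·x^2 + 48·x^3 + 24·x^4)·Dx + (1 + 2·x + 4·x^2 + 16·x^3 + 20·x^4 + 8·x^5)·Dx^2  (order 2).
h: a_k = 0, 6, 6, -8, -24, -24/5, 88, 960/7, …
ICs: h(0) = 0, h′(0) = 6.

f: a_k = 0, 3, 0, -1, 0, 3/5, 0, -3/7, …
Substitute x→r, Dx→(1/r')Dx; clear ⇒ L₀.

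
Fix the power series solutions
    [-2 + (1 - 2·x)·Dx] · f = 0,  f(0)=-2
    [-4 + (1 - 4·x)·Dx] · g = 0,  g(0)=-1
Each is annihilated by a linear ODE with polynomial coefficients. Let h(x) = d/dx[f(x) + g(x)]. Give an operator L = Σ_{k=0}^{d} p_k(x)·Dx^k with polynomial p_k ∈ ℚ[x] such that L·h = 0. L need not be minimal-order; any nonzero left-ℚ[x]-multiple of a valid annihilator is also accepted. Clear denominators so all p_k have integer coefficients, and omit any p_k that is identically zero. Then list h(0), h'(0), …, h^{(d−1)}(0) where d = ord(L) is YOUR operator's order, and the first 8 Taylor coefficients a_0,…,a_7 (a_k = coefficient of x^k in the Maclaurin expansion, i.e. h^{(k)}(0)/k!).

L = 48 + (-18 + 48·x)·Dx + (1 - 6·x + 8·x^2)·Dx^2  (order 2).
h: a_k = -8, -48, -240, -1152, -5440, -25344, -116480, -528384, …
ICs: h(0) = -8, h′(0) = -48.

f: a_k = -2, -4, -8, -16, -32, -64, -128, -256, …
g: a_k = -1, -4, -16, -64, -256, -1024, -4096, -16384, …
h₀=f+g: left-lcm gives L₀, ord ≤ 2.
Derive L from L₀ (diff closure).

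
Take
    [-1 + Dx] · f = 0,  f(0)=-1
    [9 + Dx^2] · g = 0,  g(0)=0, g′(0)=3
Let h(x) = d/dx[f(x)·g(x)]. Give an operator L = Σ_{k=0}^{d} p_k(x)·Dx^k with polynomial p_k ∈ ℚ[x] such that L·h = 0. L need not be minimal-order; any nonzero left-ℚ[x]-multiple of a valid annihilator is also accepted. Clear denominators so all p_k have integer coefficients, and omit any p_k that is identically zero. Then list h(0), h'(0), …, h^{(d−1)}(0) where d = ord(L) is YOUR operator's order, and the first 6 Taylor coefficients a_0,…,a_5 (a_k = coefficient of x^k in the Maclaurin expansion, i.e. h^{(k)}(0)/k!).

f: a_k = -1, -1, -1/2, -1/6, -1/24, -1/120, …
g: a_k = 0, 3, 0, -9/2, 0, 81/40, …
L₀ := L_f ⊗_s L_g (sym. prod.), ord ≤ 2.
h=h₀': d/dx-closure on L₀ ⇒ L.
L = 10 - 2·Dx + Dx^2  (order 2).
h: a_k = -3, -6, 9, 16, 1/2, -39/5, …
ICs: h(0) = -3, h′(0) = -6.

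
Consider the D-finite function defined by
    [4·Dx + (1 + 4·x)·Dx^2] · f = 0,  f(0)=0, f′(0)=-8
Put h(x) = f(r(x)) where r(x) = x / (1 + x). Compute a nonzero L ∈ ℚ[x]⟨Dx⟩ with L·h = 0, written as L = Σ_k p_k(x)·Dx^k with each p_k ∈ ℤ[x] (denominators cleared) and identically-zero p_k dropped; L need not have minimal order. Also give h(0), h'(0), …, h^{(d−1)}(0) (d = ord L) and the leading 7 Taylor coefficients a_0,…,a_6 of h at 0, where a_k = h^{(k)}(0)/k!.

L = (6 + 10·x)·Dx + (1 + 6·x + 5·x^2)·Dx^2  (order 2).
h: a_k = 0, -8, 24, -248/3, 312, -6248/5, 5208, …
ICs: h(0) = 0, h′(0) = -8.

f: a_k = 0, -8, 16, -128/3, 128, -2048/5, 4096/3, …
L₀ from L_f via x↦r, Dx↦r'^{-1}Dx.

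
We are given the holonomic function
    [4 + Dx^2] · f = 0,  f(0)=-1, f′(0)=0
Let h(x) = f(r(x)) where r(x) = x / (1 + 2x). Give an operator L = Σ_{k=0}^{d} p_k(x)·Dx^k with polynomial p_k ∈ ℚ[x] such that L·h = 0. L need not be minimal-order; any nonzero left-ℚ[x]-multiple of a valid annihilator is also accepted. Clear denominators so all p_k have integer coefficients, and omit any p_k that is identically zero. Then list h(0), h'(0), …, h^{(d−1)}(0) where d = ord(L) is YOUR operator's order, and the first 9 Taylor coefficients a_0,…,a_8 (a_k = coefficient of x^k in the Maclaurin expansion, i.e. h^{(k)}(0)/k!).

f: a_k = -1, 0, 2, 0, -2/3, 0, 4/45, 0, -2/315, …
L₀ from L_f via x↦r, Dx↦r'^{-1}Dx.
L = 4 + (4 + 24·x + 48·x^2 + 32·x^3)·Dx + (1 + 8·x + 24·x^2 + 32·x^3 + 16·x^4)·Dx^2  (order 2).
h: a_k = -1, 0, 2, -8, 70/3, -176/3, 6004/45, -1392/5, 33398/63, …
ICs: h(0) = -1, h′(0) = 0.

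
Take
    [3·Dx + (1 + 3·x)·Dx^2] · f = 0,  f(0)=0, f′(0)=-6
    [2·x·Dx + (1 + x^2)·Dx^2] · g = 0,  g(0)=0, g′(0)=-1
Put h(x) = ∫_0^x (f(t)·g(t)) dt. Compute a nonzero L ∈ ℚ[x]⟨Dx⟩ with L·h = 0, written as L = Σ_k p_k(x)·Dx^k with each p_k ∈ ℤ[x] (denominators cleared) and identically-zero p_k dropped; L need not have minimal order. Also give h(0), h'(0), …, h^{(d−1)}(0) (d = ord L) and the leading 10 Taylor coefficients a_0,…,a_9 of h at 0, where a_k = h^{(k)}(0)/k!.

L = (264 + 1260·x + 1008·x^2 + 3420·x^3 + 3240·x^4 + 4212·x^5 + 324·x^7)·Dx^2 + (178 + 660·x + 3828·x^2 + 7308·x^3 + 12960·x^4 + 10044·x^5 + 11340·x^6 + 324·x^7 + 1134·x^8)·Dx^3 + (132 + 608·x + 1728·x^2 + 4568·x^3 + 6456·x^4 + 8856·x^5 + 5184·x^6 + 5544·x^7 + 324·x^8 + 648·x^9)·Dx^4 + (13 + 102·x + 341·x^2 + 744·x^3 + 1138·x^4 + 1236·x^5 + 1386·x^6 + 648·x^7 + 657·x^8 + 54·x^9 + 81·x^10)·Dx^5  (order 5).
h: a_k = 0, 0, 0, 2, -9/4, 16/5, -25/4, 66/5, -2313/80, 992/15, …
ICs: h(0) = 0, h′(0) = 0, h′′(0) = 0, h′′′(0) = 12, h′′′′(0) = -54.

f: a_k = 0, -6, 9, -18, 81/2, -486/5, 243, -4374/7, 6561/4, -4374, …
g: a_k = 0, -1, 0, 1/3, 0, -1/5, 0, 1/7, 0, -1/9, …
Product ⇒ symmetric product L₀, ord ≤ 4.
h=∫₀ˣh₀: take L = L₀·Dx.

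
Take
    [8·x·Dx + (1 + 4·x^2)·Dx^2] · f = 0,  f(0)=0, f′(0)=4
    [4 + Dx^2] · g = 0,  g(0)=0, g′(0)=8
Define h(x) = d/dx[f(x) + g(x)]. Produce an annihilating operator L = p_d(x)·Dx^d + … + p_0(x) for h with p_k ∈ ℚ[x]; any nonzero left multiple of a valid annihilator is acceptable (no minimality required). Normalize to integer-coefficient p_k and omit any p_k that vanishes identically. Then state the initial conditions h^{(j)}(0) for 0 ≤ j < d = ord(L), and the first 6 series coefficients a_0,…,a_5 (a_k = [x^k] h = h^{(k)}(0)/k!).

L = (-352·x + 1792·x^3 + 512·x^5) + (-4 + 112·x^2 + 576·x^4 + 256·x^6)·Dx + (-88·x + 448·x^3 + 128·x^5)·Dx^2 + (-1 + 28·x^2 + 144·x^4 + 64·x^6)·Dx^3  (order 3).
h: a_k = 12, 0, -32, 0, 208/3, 0, …
ICs: h(0) = 12, h′(0) = 0, h′′(0) = -64.

f: a_k = 0, 4, 0, -16/3, 0, 64/5, …
g: a_k = 0, 8, 0, -16/3, 0, 16/15, …
L₀ := lclm(L_f,L_g); ord L₀ ≤ 2+2.
h=h₀': d/dx-closure on L₀ ⇒ L.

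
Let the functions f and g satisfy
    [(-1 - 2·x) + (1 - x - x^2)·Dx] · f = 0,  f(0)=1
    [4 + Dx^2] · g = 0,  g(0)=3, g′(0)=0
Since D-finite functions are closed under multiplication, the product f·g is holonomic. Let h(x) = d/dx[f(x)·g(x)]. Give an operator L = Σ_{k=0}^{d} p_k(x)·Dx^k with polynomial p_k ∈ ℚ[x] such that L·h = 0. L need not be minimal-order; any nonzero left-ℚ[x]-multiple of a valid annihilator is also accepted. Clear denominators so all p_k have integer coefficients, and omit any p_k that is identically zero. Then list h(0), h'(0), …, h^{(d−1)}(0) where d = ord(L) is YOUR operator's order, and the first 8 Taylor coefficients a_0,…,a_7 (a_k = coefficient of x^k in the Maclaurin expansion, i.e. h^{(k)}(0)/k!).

L = (-6 - 16·x - 8·x^2 + 16·x^3 + 8·x^4) + (-1 + 2·x + 12·x^2 + 8·x^3)·Dx + (1 - 3·x - x^2 + 4·x^3 + 2·x^4)·Dx^2  (order 2).
h: a_k = 3, 0, 9, 20, 40, 382/5, 2177/15, 9376/35, …
ICs: h(0) = 3, h′(0) = 0.

f: a_k = 1, 1, 2, 3, 5, 8, 13, 21, …
g: a_k = 3, 0, -6, 0, 2, 0, -4/15, 0, …
L₀ := L_f ⊗_s L_g (sym. prod.), ord ≤ 2.
Derive L from L₀ (diff closure).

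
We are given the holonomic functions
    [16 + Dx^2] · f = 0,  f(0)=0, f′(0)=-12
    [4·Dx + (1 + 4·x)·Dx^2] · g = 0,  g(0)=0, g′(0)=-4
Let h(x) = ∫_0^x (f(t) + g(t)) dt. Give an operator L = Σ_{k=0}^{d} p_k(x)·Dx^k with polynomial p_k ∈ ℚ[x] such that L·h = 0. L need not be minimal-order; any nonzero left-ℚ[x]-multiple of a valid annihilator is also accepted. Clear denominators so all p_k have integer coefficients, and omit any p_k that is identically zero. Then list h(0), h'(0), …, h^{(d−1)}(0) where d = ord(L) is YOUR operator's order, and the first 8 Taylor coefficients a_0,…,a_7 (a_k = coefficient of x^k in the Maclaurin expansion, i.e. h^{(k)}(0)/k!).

L = (448 + 512·x + 1024·x^2)·Dx^2 + (48 + 320·x + 768·x^2 + 1024·x^3)·Dx^3 + (28 + 32·x + 64·x^2)·Dx^4 + (3 + 20·x + 48·x^2 + 64·x^3)·Dx^5  (order 5).
h: a_k = 0, 0, -8, 8/3, 8/3, 64/5, -192/5, 2048/21, …
ICs: h(0) = 0, h′(0) = 0, h′′(0) = -16, h′′′(0) = 16, h′′′′(0) = 64.

f: a_k = 0, -12, 0, 32, 0, -128/5, 0, 1024/105, …
g: a_k = 0, -4, 8, -64/3, 64, -1024/5, 2048/3, -16384/7, …
f+g: L₀ = lclm(L_f,L_g), ord ≤ 2+2.
h=∫₀ˣh₀: take L = L₀·Dx.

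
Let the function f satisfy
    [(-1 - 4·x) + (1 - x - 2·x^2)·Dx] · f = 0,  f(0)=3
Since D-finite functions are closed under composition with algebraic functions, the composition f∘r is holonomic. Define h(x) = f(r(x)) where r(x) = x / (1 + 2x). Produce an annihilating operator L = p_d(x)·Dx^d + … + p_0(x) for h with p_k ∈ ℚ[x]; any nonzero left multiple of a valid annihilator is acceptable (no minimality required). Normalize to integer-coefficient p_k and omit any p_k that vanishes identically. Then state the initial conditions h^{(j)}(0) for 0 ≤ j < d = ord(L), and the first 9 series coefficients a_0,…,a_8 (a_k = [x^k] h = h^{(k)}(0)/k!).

f: a_k = 3, 3, 9, 15, 33, 63, 129, 255, 513, …
f∘r: x↦r, Dx↦Dx/r' in L_f ⇒ L₀.
L = (-1 - 6·x) + (1 + 5·x + 6·x^2)·Dx  (order 1).
h: a_k = 3, 3, 3, -9, 27, -81, 243, -729, 2187, …
ICs: h(0) = 3.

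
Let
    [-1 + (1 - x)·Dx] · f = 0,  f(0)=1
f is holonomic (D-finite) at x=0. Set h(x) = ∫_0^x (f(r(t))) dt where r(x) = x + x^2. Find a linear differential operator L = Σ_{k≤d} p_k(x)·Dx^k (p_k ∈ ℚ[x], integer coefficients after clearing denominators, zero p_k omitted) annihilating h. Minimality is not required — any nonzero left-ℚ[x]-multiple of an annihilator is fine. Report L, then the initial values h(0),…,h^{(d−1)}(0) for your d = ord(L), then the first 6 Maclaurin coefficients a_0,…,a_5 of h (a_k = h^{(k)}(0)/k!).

f: a_k = 1, 1, 1, 1, 1, 1, …
L₀ from L_f via x↦r, Dx↦r'^{-1}Dx.
h=∫h₀ ⇒ L = L₀·Dx.
L = (1 + 2·x)·Dx + (-1 + x + x^2)·Dx^2  (order 2).
h: a_k = 0, 1, 1/2, 2/3, 3/4, 1, …
ICs: h(0) = 0, h′(0) = 1.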